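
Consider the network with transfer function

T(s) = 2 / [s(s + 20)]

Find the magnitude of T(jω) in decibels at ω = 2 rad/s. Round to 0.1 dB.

At s = jω = j2:
pole (s+20): 20 + j2 → |·| = √(20²+2²) = √404 ≈ 20.1, ∠ = arctan(2/20) ≈ 5.71°
pole at origin: |s| = 2, ∠ = 90.00° (in denominator)
|T| = 2 / 40.2 ≈ 0.049751
Gain = 20 log₁₀(0.049751) ≈ -26.06 dB

-26.1 dB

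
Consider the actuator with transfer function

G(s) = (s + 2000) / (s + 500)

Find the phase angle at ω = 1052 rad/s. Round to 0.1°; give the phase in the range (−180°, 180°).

-36.8°

Substitute s = j1052:
Numerator: (j1052) + 2000 = 2000 + j1052
Denominator: (j1052) + 500 = 500 + j1052
|N| = √(2000² + 1052²) ≈ 2259.8, ∠N ≈ 27.74°
|D| = √(500² + 1052²) ≈ 1164.8, ∠D ≈ 64.58°
∠G = 27.74° − 64.58° = -36.84°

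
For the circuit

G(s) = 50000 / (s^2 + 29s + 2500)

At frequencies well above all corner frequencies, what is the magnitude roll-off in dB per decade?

-40 dB/decade

Each pole contributes −20 dB/decade at high frequency; each zero contributes +20 dB/decade.
Net: 0 zero(s) − 2 pole(s) → -40 dB/decade.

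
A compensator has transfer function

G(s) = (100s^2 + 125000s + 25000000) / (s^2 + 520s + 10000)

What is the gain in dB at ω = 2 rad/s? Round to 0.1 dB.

67.9 dB

Substitute s = j2:
Numerator: 100(j2)^2 + 125000(j2) + 25000000 = 24999600 + j250000
Denominator: (j2)^2 + 520(j2) + 10000 = 9996 + j1040
|N| = √(24999600² + 250000²) ≈ 2.5001e+07, ∠N ≈ 0.57°
|D| = √(9996² + 1040²) ≈ 10050, ∠D ≈ 5.94°
|G| = 2.5001e+07 / 10050 ≈ 2487.7
Gain = 20 log₁₀(2487.7) ≈ 67.92 dB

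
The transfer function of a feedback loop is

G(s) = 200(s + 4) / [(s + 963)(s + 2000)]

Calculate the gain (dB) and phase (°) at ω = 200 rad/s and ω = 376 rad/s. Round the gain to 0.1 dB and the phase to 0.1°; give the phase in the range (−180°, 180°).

ω = 200: -33.9 dB, 71.4°; ω = 376: -28.9 dB, 57.4°

At s = jω = j200:
zero (s+4): 4 + j200 → |·| = √(4²+200²) = √40016 ≈ 200.04, ∠ = arctan(200/4) ≈ 88.85°
pole (s+963): 963 + j200 → |·| = √(963²+200²) = √967369 ≈ 983.55, ∠ = arctan(200/963) ≈ 11.73°
pole (s+2000): 2000 + j200 → |·| = √(2000²+200²) = √4040000 ≈ 2010, ∠ = arctan(200/2000) ≈ 5.71°
|G| = 200 · 200.04 / 1.9769e+06 ≈ 0.020238
Gain = 20 log₁₀(0.020238) ≈ -33.88 dB
∠G = 88.85° − 17.44° = 71.41°

At s = jω = j376:
zero (s+4): 4 + j376 → |·| = √(4²+376²) = √141392 ≈ 376.02, ∠ = arctan(376/4) ≈ 89.39°
pole (s+963): 963 + j376 → |·| = √(963²+376²) = √1068745 ≈ 1033.8, ∠ = arctan(376/963) ≈ 21.33°
pole (s+2000): 2000 + j376 → |·| = √(2000²+376²) = √4141376 ≈ 2035, ∠ = arctan(376/2000) ≈ 10.65°
|G| = 200 · 376.02 / 2.1038e+06 ≈ 0.035747
Gain = 20 log₁₀(0.035747) ≈ -28.94 dB
∠G = 89.39° − 31.98° = 57.41°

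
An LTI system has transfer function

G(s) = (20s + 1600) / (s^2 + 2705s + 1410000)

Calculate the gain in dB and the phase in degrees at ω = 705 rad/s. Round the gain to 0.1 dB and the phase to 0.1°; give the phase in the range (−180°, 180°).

Substitute s = j705:
Numerator: 20(j705) + 1600 = 1600 + j14100
Denominator: (j705)^2 + 2705(j705) + 1410000 = 912975 + j1907025
|N| = √(1600² + 14100²) ≈ 14190, ∠N ≈ 83.53°
|D| = √(912975² + 1907025²) ≈ 2.1143e+06, ∠D ≈ 64.42°
|G| = 14190 / 2.1143e+06 ≈ 0.0067114
Gain = 20 log₁₀(0.0067114) ≈ -43.46 dB
∠G = 83.53° − 64.42° = 19.11°

-43.5 dB, 19.1°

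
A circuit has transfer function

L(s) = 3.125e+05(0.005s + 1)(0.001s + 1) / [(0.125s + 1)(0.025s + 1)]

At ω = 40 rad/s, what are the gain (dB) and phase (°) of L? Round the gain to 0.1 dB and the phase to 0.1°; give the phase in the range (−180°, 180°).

At ω = 40 rad/s:
zero (1 + j40·0.005) = 1 + j0.2 → |·| ≈ 1.0198, ∠ ≈ 11.31°
zero (1 + j40·0.001) = 1 + j0.04 → |·| ≈ 1.0008, ∠ ≈ 2.29°
pole (1 + j40·0.125) = 1 + j5 → |·| ≈ 5.099, ∠ ≈ 78.69°
pole (1 + j40·0.025) = 1 + j1 → |·| ≈ 1.4142, ∠ ≈ 45.00°
|L| = 3.125e+05 · 1.0198 · 1.0008 / (5.099 · 1.4142) ≈ 44230
Gain = 20 log₁₀(44230) ≈ 92.91 dB
∠L = (11.31° + 2.29°) − (78.69° + 45.00°) = -110.09°

92.9 dB, -110.1°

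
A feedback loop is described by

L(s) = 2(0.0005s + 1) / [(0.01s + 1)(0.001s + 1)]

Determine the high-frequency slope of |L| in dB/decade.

Each pole contributes −20 dB/decade at high frequency; each zero contributes +20 dB/decade.
Net: 1 zero(s) − 2 pole(s) → -20 dB/decade.

-20 dB/decade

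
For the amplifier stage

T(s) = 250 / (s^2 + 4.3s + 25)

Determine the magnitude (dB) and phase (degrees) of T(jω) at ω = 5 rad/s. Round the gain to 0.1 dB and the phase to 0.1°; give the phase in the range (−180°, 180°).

At s = jω = j5:
quadratic: (j5)² + 4.3·j5 + 25 = 0 + j21.5 → |·| ≈ 21.5, ∠ ≈ 90.00°
|T| = 250 / 21.5 ≈ 11.628
Gain = 20 log₁₀(11.628) ≈ 21.31 dB
∠T = 0.00° − 90.00° = -90.00°

21.3 dB, -90.0°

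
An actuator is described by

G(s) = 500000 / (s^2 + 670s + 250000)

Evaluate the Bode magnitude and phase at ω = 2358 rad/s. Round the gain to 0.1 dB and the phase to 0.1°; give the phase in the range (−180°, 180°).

At s = jω = j2358:
quadratic: (j2358)² + 670·j2358 + 250000 = -5310164 + j1579860 → |·| ≈ 5.5402e+06, ∠ ≈ 163.43°
|G| = 500000 / 5.5402e+06 ≈ 0.090249
Gain = 20 log₁₀(0.090249) ≈ -20.89 dB
∠G = 0.00° − 163.43° = -163.43°

-20.9 dB, -163.4°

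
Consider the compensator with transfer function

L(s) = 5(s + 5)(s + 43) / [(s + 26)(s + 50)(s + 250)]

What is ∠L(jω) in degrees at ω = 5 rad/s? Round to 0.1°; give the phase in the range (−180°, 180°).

At s = jω = j5:
zero (s+5): 5 + j5 → |·| = √(5²+5²) = √50 ≈ 7.0711, ∠ = arctan(5/5) ≈ 45.00°
zero (s+43): 43 + j5 → |·| = √(43²+5²) = √1874 ≈ 43.29, ∠ = arctan(5/43) ≈ 6.63°
pole (s+26): 26 + j5 → |·| = √(26²+5²) = √701 ≈ 26.476, ∠ = arctan(5/26) ≈ 10.89°
pole (s+50): 50 + j5 → |·| = √(50²+5²) = √2525 ≈ 50.249, ∠ = arctan(5/50) ≈ 5.71°
pole (s+250): 250 + j5 → |·| = √(250²+5²) = √62525 ≈ 250.05, ∠ = arctan(5/250) ≈ 1.15°
∠L = 51.63° − 17.75° = 33.88°

33.9°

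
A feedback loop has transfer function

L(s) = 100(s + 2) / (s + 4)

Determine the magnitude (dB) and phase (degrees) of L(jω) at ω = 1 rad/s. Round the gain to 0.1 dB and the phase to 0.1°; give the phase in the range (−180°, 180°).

34.7 dB, 12.5°

At s = jω = j1:
zero (s+2): 2 + j1 → |·| = √(2²+1²) = √5 ≈ 2.2361, ∠ = arctan(1/2) ≈ 26.57°
pole (s+4): 4 + j1 → |·| = √(4²+1²) = √17 ≈ 4.1231, ∠ = arctan(1/4) ≈ 14.04°
|L| = 100 · 2.2361 / 4.1231 ≈ 54.233
Gain = 20 log₁₀(54.233) ≈ 34.69 dB
∠L = 26.57° − 14.04° = 12.53°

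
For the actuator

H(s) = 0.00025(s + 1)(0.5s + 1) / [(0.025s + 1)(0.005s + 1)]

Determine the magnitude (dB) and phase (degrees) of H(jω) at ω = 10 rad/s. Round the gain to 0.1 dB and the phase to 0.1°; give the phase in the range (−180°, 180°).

At ω = 10 rad/s:
zero (1 + j10·1) = 1 + j10 → |·| ≈ 10.05, ∠ ≈ 84.29°
zero (1 + j10·0.5) = 1 + j5 → |·| ≈ 5.099, ∠ ≈ 78.69°
pole (1 + j10·0.025) = 1 + j0.25 → |·| ≈ 1.0308, ∠ ≈ 14.04°
pole (1 + j10·0.005) = 1 + j0.05 → |·| ≈ 1.0012, ∠ ≈ 2.86°
|H| = 0.00025 · 10.05 · 5.099 / (1.0308 · 1.0012) ≈ 0.012414
Gain = 20 log₁₀(0.012414) ≈ -38.12 dB
∠H = (84.29° + 78.69°) − (14.04° + 2.86°) = 146.08°

-38.1 dB, 146.1°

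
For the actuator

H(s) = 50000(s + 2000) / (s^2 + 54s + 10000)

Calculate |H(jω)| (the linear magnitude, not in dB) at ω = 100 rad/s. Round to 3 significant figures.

At s = jω = j100:
zero (s+2000): 2000 + j100 → |·| = √(2000²+100²) = √4010000 ≈ 2002.5, ∠ = arctan(100/2000) ≈ 2.86°
quadratic: (j100)² + 54·j100 + 10000 = 0 + j5400 → |·| ≈ 5400, ∠ ≈ 90.00°
|H| = 50000 · 2002.5 / 5400 ≈ 18542

1.85e+04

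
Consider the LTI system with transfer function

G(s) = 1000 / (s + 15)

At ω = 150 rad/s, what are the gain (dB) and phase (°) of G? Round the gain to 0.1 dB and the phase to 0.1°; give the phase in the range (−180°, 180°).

At s = jω = j150:
pole (s+15): 15 + j150 → |·| = √(15²+150²) = √22725 ≈ 150.75, ∠ = arctan(150/15) ≈ 84.29°
|G| = 1000 / 150.75 ≈ 6.6335
Gain = 20 log₁₀(6.6335) ≈ 16.43 dB
∠G = 0.00° − 84.29° = -84.29°

16.4 dB, -84.3°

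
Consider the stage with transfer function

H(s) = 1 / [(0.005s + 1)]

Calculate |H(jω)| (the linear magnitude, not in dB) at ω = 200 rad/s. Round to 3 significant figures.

0.707

At ω = 200 rad/s:
pole (1 + j200·0.005) = 1 + j1 → |·| ≈ 1.4142, ∠ ≈ 45.00°
|H| = 1 · 1 / (1.4142) ≈ 0.70711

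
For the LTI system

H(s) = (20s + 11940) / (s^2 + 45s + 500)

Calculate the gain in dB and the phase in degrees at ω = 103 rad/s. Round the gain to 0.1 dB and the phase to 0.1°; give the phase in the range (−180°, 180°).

0.7 dB, -145.6°

Substitute s = j103:
Numerator: 20(j103) + 11940 = 11940 + j2060
Denominator: (j103)^2 + 45(j103) + 500 = -10109 + j4635
|N| = √(11940² + 2060²) ≈ 12116, ∠N ≈ 9.79°
|D| = √(10109² + 4635²) ≈ 11121, ∠D ≈ 155.37°
|H| = 12116 / 11121 ≈ 1.0895
Gain = 20 log₁₀(1.0895) ≈ 0.74 dB
∠H = 9.79° − 155.37° = -145.58°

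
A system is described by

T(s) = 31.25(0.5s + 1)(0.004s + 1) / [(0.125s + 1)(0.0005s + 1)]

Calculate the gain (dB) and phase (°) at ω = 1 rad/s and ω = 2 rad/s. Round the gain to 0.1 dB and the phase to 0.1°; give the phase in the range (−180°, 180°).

At ω = 1 rad/s:
zero (1 + j1·0.5) = 1 + j0.5 → |·| ≈ 1.118, ∠ ≈ 26.57°
zero (1 + j1·0.004) = 1 + j0.004 → |·| ≈ 1, ∠ ≈ 0.23°
pole (1 + j1·0.125) = 1 + j0.125 → |·| ≈ 1.0078, ∠ ≈ 7.13°
pole (1 + j1·0.0005) = 1 + j0.0005 → |·| ≈ 1, ∠ ≈ 0.03°
|T| = 31.25 · 1.118 · 1 / (1.0078 · 1) ≈ 34.667
Gain = 20 log₁₀(34.667) ≈ 30.80 dB
∠T = (26.57° + 0.23°) − (7.13° + 0.03°) = 19.64°

At ω = 2 rad/s:
zero (1 + j2·0.5) = 1 + j1 → |·| ≈ 1.4142, ∠ ≈ 45.00°
zero (1 + j2·0.004) = 1 + j0.008 → |·| ≈ 1, ∠ ≈ 0.46°
pole (1 + j2·0.125) = 1 + j0.25 → |·| ≈ 1.0308, ∠ ≈ 14.04°
pole (1 + j2·0.0005) = 1 + j0.001 → |·| ≈ 1, ∠ ≈ 0.06°
|T| = 31.25 · 1.4142 · 1 / (1.0308 · 1) ≈ 42.873
Gain = 20 log₁₀(42.873) ≈ 32.64 dB
∠T = (45.00° + 0.46°) − (14.04° + 0.06°) = 31.36°

ω = 1: 30.8 dB, 19.6°; ω = 2: 32.6 dB, 31.4°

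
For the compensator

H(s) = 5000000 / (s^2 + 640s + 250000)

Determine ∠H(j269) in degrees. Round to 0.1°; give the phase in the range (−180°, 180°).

At s = jω = j269:
quadratic: (j269)² + 640·j269 + 250000 = 177639 + j172160 → |·| ≈ 2.4738e+05, ∠ ≈ 44.10°
∠H = 0.00° − 44.10° = -44.10°

-44.1°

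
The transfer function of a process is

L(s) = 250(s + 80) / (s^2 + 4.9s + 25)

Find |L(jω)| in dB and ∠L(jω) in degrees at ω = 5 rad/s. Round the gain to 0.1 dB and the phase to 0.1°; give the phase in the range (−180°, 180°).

At s = jω = j5:
zero (s+80): 80 + j5 → |·| = √(80²+5²) = √6425 ≈ 80.156, ∠ = arctan(5/80) ≈ 3.58°
quadratic: (j5)² + 4.9·j5 + 25 = 0 + j24.5 → |·| ≈ 24.5, ∠ ≈ 90.00°
|L| = 250 · 80.156 / 24.5 ≈ 817.92
Gain = 20 log₁₀(817.92) ≈ 58.25 dB
∠L = 3.58° − 90.00° = -86.42°

58.3 dB, -86.4°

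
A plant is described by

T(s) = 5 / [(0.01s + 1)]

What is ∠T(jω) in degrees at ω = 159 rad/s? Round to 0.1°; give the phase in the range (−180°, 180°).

-57.8°

At ω = 159 rad/s:
pole (1 + j159·0.01) = 1 + j1.59 → |·| ≈ 1.8783, ∠ ≈ 57.83°
∠T = (0°) − (57.83°) = -57.83°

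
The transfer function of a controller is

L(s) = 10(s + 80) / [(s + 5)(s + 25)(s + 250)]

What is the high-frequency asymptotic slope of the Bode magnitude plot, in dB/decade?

-40 dB/decade

Each pole contributes −20 dB/decade at high frequency; each zero contributes +20 dB/decade.
Net: 1 zero(s) − 3 pole(s) → -40 dB/decade.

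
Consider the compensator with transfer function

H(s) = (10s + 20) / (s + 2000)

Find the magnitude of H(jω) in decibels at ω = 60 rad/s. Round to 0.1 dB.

-10.5 dB

Substitute s = j60:
Numerator: 10(j60) + 20 = 20 + j600
Denominator: (j60) + 2000 = 2000 + j60
|N| = √(20² + 600²) ≈ 600.33, ∠N ≈ 88.09°
|D| = √(2000² + 60²) ≈ 2000.9, ∠D ≈ 1.72°
|H| = 600.33 / 2000.9 ≈ 0.30003
Gain = 20 log₁₀(0.30003) ≈ -10.46 dB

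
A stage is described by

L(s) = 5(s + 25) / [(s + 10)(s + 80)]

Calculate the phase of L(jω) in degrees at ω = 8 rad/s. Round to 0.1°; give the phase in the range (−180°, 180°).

At s = jω = j8:
zero (s+25): 25 + j8 → |·| = √(25²+8²) = √689 ≈ 26.249, ∠ = arctan(8/25) ≈ 17.74°
pole (s+10): 10 + j8 → |·| = √(10²+8²) = √164 ≈ 12.806, ∠ = arctan(8/10) ≈ 38.66°
pole (s+80): 80 + j8 → |·| = √(80²+8²) = √6464 ≈ 80.399, ∠ = arctan(8/80) ≈ 5.71°
∠L = 17.74° − 44.37° = -26.63°

-26.6°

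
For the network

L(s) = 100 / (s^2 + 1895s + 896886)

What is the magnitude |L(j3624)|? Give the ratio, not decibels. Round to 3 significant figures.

7.13e-06

Substitute s = j3624:
Numerator: 100 = 100 + j0
Denominator: (j3624)^2 + 1895(j3624) + 896886 = -12236490 + j6867480
|N| = √(100² + 0²) ≈ 100, ∠N ≈ 0.00°
|D| = √(12236490² + 6867480²) ≈ 1.4032e+07, ∠D ≈ 150.70°
|L| = 100 / 1.4032e+07 ≈ 7.1266e-06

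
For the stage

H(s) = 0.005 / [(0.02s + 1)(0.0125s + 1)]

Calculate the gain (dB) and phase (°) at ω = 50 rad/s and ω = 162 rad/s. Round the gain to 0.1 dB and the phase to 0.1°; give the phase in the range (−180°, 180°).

ω = 50: -50.5 dB, -77.0°; ω = 162: -63.7 dB, -136.6°

At ω = 50 rad/s:
pole (1 + j50·0.02) = 1 + j1 → |·| ≈ 1.4142, ∠ ≈ 45.00°
pole (1 + j50·0.0125) = 1 + j0.625 → |·| ≈ 1.1792, ∠ ≈ 32.01°
|H| = 0.005 · 1 / (1.4142 · 1.1792) ≈ 0.0029983
Gain = 20 log₁₀(0.0029983) ≈ -50.46 dB
∠H = (0°) − (45.00° + 32.01°) = -77.01°

At ω = 162 rad/s:
pole (1 + j162·0.02) = 1 + j3.24 → |·| ≈ 3.3908, ∠ ≈ 72.85°
pole (1 + j162·0.0125) = 1 + j2.025 → |·| ≈ 2.2585, ∠ ≈ 63.72°
|H| = 0.005 · 1 / (3.3908 · 2.2585) ≈ 0.0006529
Gain = 20 log₁₀(0.0006529) ≈ -63.70 dB
∠H = (0°) − (72.85° + 63.72°) = -136.57°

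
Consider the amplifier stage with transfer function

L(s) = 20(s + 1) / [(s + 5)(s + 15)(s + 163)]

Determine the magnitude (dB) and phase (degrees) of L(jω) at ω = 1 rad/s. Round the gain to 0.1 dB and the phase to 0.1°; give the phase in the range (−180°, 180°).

At s = jω = j1:
zero (s+1): 1 + j1 → |·| = √(1²+1²) = √2 ≈ 1.4142, ∠ = arctan(1/1) ≈ 45.00°
pole (s+5): 5 + j1 → |·| = √(5²+1²) = √26 ≈ 5.099, ∠ = arctan(1/5) ≈ 11.31°
pole (s+15): 15 + j1 → |·| = √(15²+1²) = √226 ≈ 15.033, ∠ = arctan(1/15) ≈ 3.81°
pole (s+163): 163 + j1 → |·| = √(163²+1²) = √26570 ≈ 163, ∠ = arctan(1/163) ≈ 0.35°
|L| = 20 · 1.4142 / 12494 ≈ 0.0022638
Gain = 20 log₁₀(0.0022638) ≈ -52.90 dB
∠L = 45.00° − 15.47° = 29.53°

-52.9 dB, 29.5°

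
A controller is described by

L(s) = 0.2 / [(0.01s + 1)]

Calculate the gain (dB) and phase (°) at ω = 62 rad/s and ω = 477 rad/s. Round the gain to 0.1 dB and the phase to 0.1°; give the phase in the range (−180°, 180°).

ω = 62: -15.4 dB, -31.8°; ω = 477: -27.7 dB, -78.2°

At ω = 62 rad/s:
pole (1 + j62·0.01) = 1 + j0.62 → |·| ≈ 1.1766, ∠ ≈ 31.80°
|L| = 0.2 · 1 / (1.1766) ≈ 0.16998
Gain = 20 log₁₀(0.16998) ≈ -15.39 dB
∠L = (0°) − (31.80°) = -31.80°

At ω = 477 rad/s:
pole (1 + j477·0.01) = 1 + j4.77 → |·| ≈ 4.8737, ∠ ≈ 78.16°
|L| = 0.2 · 1 / (4.8737) ≈ 0.041037
Gain = 20 log₁₀(0.041037) ≈ -27.74 dB
∠L = (0°) − (78.16°) = -78.16°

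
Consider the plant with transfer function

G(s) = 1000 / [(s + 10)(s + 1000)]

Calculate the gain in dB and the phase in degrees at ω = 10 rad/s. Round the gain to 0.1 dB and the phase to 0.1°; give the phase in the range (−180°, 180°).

At s = jω = j10:
pole (s+10): 10 + j10 → |·| = √(10²+10²) = √200 ≈ 14.142, ∠ = arctan(10/10) ≈ 45.00°
pole (s+1000): 1000 + j10 → |·| = √(1000²+10²) = √1000100 ≈ 1000, ∠ = arctan(10/1000) ≈ 0.57°
|G| = 1000 / 14142 ≈ 0.070711
Gain = 20 log₁₀(0.070711) ≈ -23.01 dB
∠G = 0.00° − 45.57° = -45.57°

-23.0 dB, -45.6°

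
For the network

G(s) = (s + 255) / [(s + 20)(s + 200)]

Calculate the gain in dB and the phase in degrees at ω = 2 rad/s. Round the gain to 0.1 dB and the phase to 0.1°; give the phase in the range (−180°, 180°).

-24.0 dB, -5.8°

At s = jω = j2:
zero (s+255): 255 + j2 → |·| = √(255²+2²) = √65029 ≈ 255.01, ∠ = arctan(2/255) ≈ 0.45°
pole (s+20): 20 + j2 → |·| = √(20²+2²) = √404 ≈ 20.1, ∠ = arctan(2/20) ≈ 5.71°
pole (s+200): 200 + j2 → |·| = √(200²+2²) = √40004 ≈ 200.01, ∠ = arctan(2/200) ≈ 0.57°
|G| = 1 · 255.01 / 4020.2 ≈ 0.063432
Gain = 20 log₁₀(0.063432) ≈ -23.95 dB
∠G = 0.45° − 6.28° = -5.83°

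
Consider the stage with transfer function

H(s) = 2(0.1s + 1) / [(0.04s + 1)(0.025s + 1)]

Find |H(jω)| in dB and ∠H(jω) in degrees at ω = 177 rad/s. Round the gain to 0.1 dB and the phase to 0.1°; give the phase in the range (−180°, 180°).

0.8 dB, -72.5°

At ω = 177 rad/s:
zero (1 + j177·0.1) = 1 + j17.7 → |·| ≈ 17.728, ∠ ≈ 86.77°
pole (1 + j177·0.04) = 1 + j7.08 → |·| ≈ 7.1503, ∠ ≈ 81.96°
pole (1 + j177·0.025) = 1 + j4.425 → |·| ≈ 4.5366, ∠ ≈ 77.27°
|H| = 2 · 17.728 / (7.1503 · 4.5366) ≈ 1.093
Gain = 20 log₁₀(1.093) ≈ 0.77 dB
∠H = (86.77°) − (81.96° + 77.27°) = -72.46°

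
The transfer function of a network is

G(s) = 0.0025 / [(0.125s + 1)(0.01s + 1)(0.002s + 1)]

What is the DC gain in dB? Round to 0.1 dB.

G(0) = 0.0025 · 1 / 1 = 0.0025
20 log₁₀(0.0025) ≈ -52.04 dB

-52.0 dB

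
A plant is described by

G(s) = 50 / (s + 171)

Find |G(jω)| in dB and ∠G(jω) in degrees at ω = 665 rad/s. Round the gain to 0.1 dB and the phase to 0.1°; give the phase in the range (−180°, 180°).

-22.8 dB, -75.6°

At s = jω = j665:
pole (s+171): 171 + j665 → |·| = √(171²+665²) = √471466 ≈ 686.63, ∠ = arctan(665/171) ≈ 75.58°
|G| = 50 / 686.63 ≈ 0.072819
Gain = 20 log₁₀(0.072819) ≈ -22.76 dB
∠G = 0.00° − 75.58° = -75.58°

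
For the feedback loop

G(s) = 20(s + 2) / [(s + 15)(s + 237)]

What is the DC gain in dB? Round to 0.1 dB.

-39.0 dB

G(0) = 20·2 / (15·237) ≈ 0.011252
20 log₁₀(0.011252) ≈ -38.98 dB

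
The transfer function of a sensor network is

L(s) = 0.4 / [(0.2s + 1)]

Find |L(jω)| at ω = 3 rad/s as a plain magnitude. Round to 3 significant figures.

0.343

At ω = 3 rad/s:
pole (1 + j3·0.2) = 1 + j0.6 → |·| ≈ 1.1662, ∠ ≈ 30.96°
|L| = 0.4 · 1 / (1.1662) ≈ 0.34299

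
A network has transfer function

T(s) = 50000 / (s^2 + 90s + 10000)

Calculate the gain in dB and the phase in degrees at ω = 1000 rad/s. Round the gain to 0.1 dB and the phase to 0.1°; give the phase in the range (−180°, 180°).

-26.0 dB, -174.8°

At s = jω = j1000:
quadratic: (j1000)² + 90·j1000 + 10000 = -990000 + j90000 → |·| ≈ 9.9408e+05, ∠ ≈ 174.81°
|T| = 50000 / 9.9408e+05 ≈ 0.050298
Gain = 20 log₁₀(0.050298) ≈ -25.97 dB
∠T = 0.00° − 174.81° = -174.81°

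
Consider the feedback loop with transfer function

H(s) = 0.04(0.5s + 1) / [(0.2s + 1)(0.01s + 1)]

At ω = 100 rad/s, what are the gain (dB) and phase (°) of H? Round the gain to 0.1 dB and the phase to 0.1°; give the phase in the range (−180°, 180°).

-23.0 dB, -43.3°

At ω = 100 rad/s:
zero (1 + j100·0.5) = 1 + j50 → |·| ≈ 50.01, ∠ ≈ 88.85°
pole (1 + j100·0.2) = 1 + j20 → |·| ≈ 20.025, ∠ ≈ 87.14°
pole (1 + j100·0.01) = 1 + j1 → |·| ≈ 1.4142, ∠ ≈ 45.00°
|H| = 0.04 · 50.01 / (20.025 · 1.4142) ≈ 0.070637
Gain = 20 log₁₀(0.070637) ≈ -23.02 dB
∠H = (88.85°) − (87.14° + 45.00°) = -43.29°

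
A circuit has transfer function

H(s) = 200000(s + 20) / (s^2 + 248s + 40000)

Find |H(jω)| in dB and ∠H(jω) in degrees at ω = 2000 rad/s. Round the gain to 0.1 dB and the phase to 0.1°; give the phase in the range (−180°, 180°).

40.0 dB, -83.4°

At s = jω = j2000:
zero (s+20): 20 + j2000 → |·| = √(20²+2000²) = √4000400 ≈ 2000.1, ∠ = arctan(2000/20) ≈ 89.43°
quadratic: (j2000)² + 248·j2000 + 40000 = -3960000 + j496000 → |·| ≈ 3.9909e+06, ∠ ≈ 172.86°
|H| = 200000 · 2000.1 / 3.9909e+06 ≈ 100.23
Gain = 20 log₁₀(100.23) ≈ 40.02 dB
∠H = 89.43° − 172.86° = -83.43°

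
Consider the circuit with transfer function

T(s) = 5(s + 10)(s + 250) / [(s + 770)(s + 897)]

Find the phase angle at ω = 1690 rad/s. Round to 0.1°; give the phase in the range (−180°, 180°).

At s = jω = j1690:
zero (s+10): 10 + j1690 → |·| = √(10²+1690²) = √2856200 ≈ 1690, ∠ = arctan(1690/10) ≈ 89.66°
zero (s+250): 250 + j1690 → |·| = √(250²+1690²) = √2918600 ≈ 1708.4, ∠ = arctan(1690/250) ≈ 81.59°
pole (s+770): 770 + j1690 → |·| = √(770²+1690²) = √3449000 ≈ 1857.1, ∠ = arctan(1690/770) ≈ 65.50°
pole (s+897): 897 + j1690 → |·| = √(897²+1690²) = √3660709 ≈ 1913.3, ∠ = arctan(1690/897) ≈ 62.04°
∠T = 171.25° − 127.54° = 43.71°

43.7°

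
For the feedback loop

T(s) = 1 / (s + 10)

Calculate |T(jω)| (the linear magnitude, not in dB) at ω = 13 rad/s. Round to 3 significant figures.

At s = jω = j13:
pole (s+10): 10 + j13 → |·| = √(10²+13²) = √269 ≈ 16.401, ∠ = arctan(13/10) ≈ 52.43°
|T| = 1 / 16.401 ≈ 0.060972

0.0610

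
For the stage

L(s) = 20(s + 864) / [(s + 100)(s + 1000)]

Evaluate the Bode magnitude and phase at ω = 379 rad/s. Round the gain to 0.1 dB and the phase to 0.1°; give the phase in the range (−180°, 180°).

-26.9 dB, -72.3°

At s = jω = j379:
zero (s+864): 864 + j379 → |·| = √(864²+379²) = √890137 ≈ 943.47, ∠ = arctan(379/864) ≈ 23.69°
pole (s+100): 100 + j379 → |·| = √(100²+379²) = √153641 ≈ 391.97, ∠ = arctan(379/100) ≈ 75.22°
pole (s+1000): 1000 + j379 → |·| = √(1000²+379²) = √1143641 ≈ 1069.4, ∠ = arctan(379/1000) ≈ 20.76°
|L| = 20 · 943.47 / 4.1917e+05 ≈ 0.045016
Gain = 20 log₁₀(0.045016) ≈ -26.93 dB
∠L = 23.69° − 95.98° = -72.29°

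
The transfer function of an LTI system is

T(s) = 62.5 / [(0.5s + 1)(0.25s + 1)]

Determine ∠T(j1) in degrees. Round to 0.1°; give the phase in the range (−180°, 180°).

At ω = 1 rad/s:
pole (1 + j1·0.5) = 1 + j0.5 → |·| ≈ 1.118, ∠ ≈ 26.57°
pole (1 + j1·0.25) = 1 + j0.25 → |·| ≈ 1.0308, ∠ ≈ 14.04°
∠T = (0°) − (26.57° + 14.04°) = -40.61°

-40.6°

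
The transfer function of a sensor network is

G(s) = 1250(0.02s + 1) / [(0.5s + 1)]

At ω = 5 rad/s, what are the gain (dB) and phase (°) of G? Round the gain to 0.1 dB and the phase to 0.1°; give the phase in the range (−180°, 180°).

At ω = 5 rad/s:
zero (1 + j5·0.02) = 1 + j0.1 → |·| ≈ 1.005, ∠ ≈ 5.71°
pole (1 + j5·0.5) = 1 + j2.5 → |·| ≈ 2.6926, ∠ ≈ 68.20°
|G| = 1250 · 1.005 / (2.6926) ≈ 466.56
Gain = 20 log₁₀(466.56) ≈ 53.38 dB
∠G = (5.71°) − (68.20°) = -62.49°

53.4 dB, -62.5°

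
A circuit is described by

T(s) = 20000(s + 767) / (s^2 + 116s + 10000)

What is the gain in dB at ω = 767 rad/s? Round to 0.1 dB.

31.4 dB

At s = jω = j767:
zero (s+767): 767 + j767 → |·| = √(767²+767²) = √1176578 ≈ 1084.7, ∠ = arctan(767/767) ≈ 45.00°
quadratic: (j767)² + 116·j767 + 10000 = -578289 + j88972 → |·| ≈ 5.8509e+05, ∠ ≈ 171.25°
|T| = 20000 · 1084.7 / 5.8509e+05 ≈ 37.078
Gain = 20 log₁₀(37.078) ≈ 31.38 dB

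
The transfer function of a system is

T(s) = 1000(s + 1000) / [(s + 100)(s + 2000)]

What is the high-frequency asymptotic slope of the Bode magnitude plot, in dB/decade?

Each pole contributes −20 dB/decade at high frequency; each zero contributes +20 dB/decade.
Net: 1 zero(s) − 2 pole(s) → -20 dB/decade.

-20 dB/decade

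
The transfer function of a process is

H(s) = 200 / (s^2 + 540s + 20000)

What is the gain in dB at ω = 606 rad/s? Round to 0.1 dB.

-67.6 dB

Substitute s = j606:
Numerator: 200 = 200 + j0
Denominator: (j606)^2 + 540(j606) + 20000 = -347236 + j327240
|N| = √(200² + 0²) ≈ 200, ∠N ≈ 0.00°
|D| = √(347236² + 327240²) ≈ 4.7714e+05, ∠D ≈ 136.70°
|H| = 200 / 4.7714e+05 ≈ 0.00041916
Gain = 20 log₁₀(0.00041916) ≈ -67.55 dB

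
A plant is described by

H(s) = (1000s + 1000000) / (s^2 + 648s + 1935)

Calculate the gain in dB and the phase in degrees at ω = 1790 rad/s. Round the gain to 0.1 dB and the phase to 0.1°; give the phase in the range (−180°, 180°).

Substitute s = j1790:
Numerator: 1000(j1790) + 1000000 = 1000000 + j1790000
Denominator: (j1790)^2 + 648(j1790) + 1935 = -3202165 + j1159920
|N| = √(1000000² + 1790000²) ≈ 2.0504e+06, ∠N ≈ 60.81°
|D| = √(3202165² + 1159920²) ≈ 3.4058e+06, ∠D ≈ 160.09°
|H| = 2.0504e+06 / 3.4058e+06 ≈ 0.60203
Gain = 20 log₁₀(0.60203) ≈ -4.41 dB
∠H = 60.81° − 160.09° = -99.28°

-4.4 dB, -99.3°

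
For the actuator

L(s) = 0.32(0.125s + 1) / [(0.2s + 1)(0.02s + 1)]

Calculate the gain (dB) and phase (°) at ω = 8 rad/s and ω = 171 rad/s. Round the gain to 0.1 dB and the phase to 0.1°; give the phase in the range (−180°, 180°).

ω = 8: -12.5 dB, -22.1°; ω = 171: -25.0 dB, -74.7°

At ω = 8 rad/s:
zero (1 + j8·0.125) = 1 + j1 → |·| ≈ 1.4142, ∠ ≈ 45.00°
pole (1 + j8·0.2) = 1 + j1.6 → |·| ≈ 1.8868, ∠ ≈ 57.99°
pole (1 + j8·0.02) = 1 + j0.16 → |·| ≈ 1.0127, ∠ ≈ 9.09°
|L| = 0.32 · 1.4142 / (1.8868 · 1.0127) ≈ 0.23684
Gain = 20 log₁₀(0.23684) ≈ -12.51 dB
∠L = (45.00°) − (57.99° + 9.09°) = -22.08°

At ω = 171 rad/s:
zero (1 + j171·0.125) = 1 + j21.375 → |·| ≈ 21.398, ∠ ≈ 87.32°
pole (1 + j171·0.2) = 1 + j34.2 → |·| ≈ 34.215, ∠ ≈ 88.33°
pole (1 + j171·0.02) = 1 + j3.42 → |·| ≈ 3.5632, ∠ ≈ 73.70°
|L| = 0.32 · 21.398 / (34.215 · 3.5632) ≈ 0.056165
Gain = 20 log₁₀(0.056165) ≈ -25.01 dB
∠L = (87.32°) − (88.33° + 73.70°) = -74.71°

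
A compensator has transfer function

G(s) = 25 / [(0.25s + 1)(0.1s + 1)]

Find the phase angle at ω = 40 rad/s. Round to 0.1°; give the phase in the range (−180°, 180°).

-160.3°

At ω = 40 rad/s:
pole (1 + j40·0.25) = 1 + j10 → |·| ≈ 10.05, ∠ ≈ 84.29°
pole (1 + j40·0.1) = 1 + j4 → |·| ≈ 4.1231, ∠ ≈ 75.96°
∠G = (0°) − (84.29° + 75.96°) = -160.25°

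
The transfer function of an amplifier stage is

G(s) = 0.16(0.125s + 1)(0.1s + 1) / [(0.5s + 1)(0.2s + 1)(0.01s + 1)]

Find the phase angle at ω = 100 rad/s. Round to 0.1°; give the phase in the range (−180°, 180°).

-51.3°

At ω = 100 rad/s:
zero (1 + j100·0.125) = 1 + j12.5 → |·| ≈ 12.54, ∠ ≈ 85.43°
zero (1 + j100·0.1) = 1 + j10 → |·| ≈ 10.05, ∠ ≈ 84.29°
pole (1 + j100·0.5) = 1 + j50 → |·| ≈ 50.01, ∠ ≈ 88.85°
pole (1 + j100·0.2) = 1 + j20 → |·| ≈ 20.025, ∠ ≈ 87.14°
pole (1 + j100·0.01) = 1 + j1 → |·| ≈ 1.4142, ∠ ≈ 45.00°
∠G = (85.43° + 84.29°) − (88.85° + 87.14° + 45.00°) = -51.27°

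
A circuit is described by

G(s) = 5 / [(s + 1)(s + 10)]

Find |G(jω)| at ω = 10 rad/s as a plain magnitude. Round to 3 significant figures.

At s = jω = j10:
pole (s+1): 1 + j10 → |·| = √(1²+10²) = √101 ≈ 10.05, ∠ = arctan(10/1) ≈ 84.29°
pole (s+10): 10 + j10 → |·| = √(10²+10²) = √200 ≈ 14.142, ∠ = arctan(10/10) ≈ 45.00°
|G| = 5 / 142.13 ≈ 0.035179

0.0352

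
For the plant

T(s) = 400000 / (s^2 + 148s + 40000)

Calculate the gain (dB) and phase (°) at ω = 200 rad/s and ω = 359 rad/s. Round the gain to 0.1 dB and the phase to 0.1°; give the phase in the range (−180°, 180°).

At s = jω = j200:
quadratic: (j200)² + 148·j200 + 40000 = 0 + j29600 → |·| ≈ 29600, ∠ ≈ 90.00°
|T| = 400000 / 29600 ≈ 13.514
Gain = 20 log₁₀(13.514) ≈ 22.62 dB
∠T = 0.00° − 90.00° = -90.00°

At s = jω = j359:
quadratic: (j359)² + 148·j359 + 40000 = -88881 + j53132 → |·| ≈ 1.0355e+05, ∠ ≈ 149.13°
|T| = 400000 / 1.0355e+05 ≈ 3.8629
Gain = 20 log₁₀(3.8629) ≈ 11.74 dB
∠T = 0.00° − 149.13° = -149.13°

ω = 200: 22.6 dB, -90.0°; ω = 359: 11.7 dB, -149.1°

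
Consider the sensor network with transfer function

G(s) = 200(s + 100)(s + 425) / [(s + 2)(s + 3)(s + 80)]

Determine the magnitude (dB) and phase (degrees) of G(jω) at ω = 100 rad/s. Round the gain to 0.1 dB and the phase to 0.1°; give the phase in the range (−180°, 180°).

At s = jω = j100:
zero (s+100): 100 + j100 → |·| = √(100²+100²) = √20000 ≈ 141.42, ∠ = arctan(100/100) ≈ 45.00°
zero (s+425): 425 + j100 → |·| = √(425²+100²) = √190625 ≈ 436.61, ∠ = arctan(100/425) ≈ 13.24°
pole (s+2): 2 + j100 → |·| = √(2²+100²) = √10004 ≈ 100.02, ∠ = arctan(100/2) ≈ 88.85°
pole (s+3): 3 + j100 → |·| = √(3²+100²) = √10009 ≈ 100.04, ∠ = arctan(100/3) ≈ 88.28°
pole (s+80): 80 + j100 → |·| = √(80²+100²) = √16400 ≈ 128.06, ∠ = arctan(100/80) ≈ 51.34°
|G| = 200 · 61745 / 1.2814e+06 ≈ 9.6371
Gain = 20 log₁₀(9.6371) ≈ 19.68 dB
∠G = 58.24° − 228.47° = -170.23°

19.7 dB, -170.2°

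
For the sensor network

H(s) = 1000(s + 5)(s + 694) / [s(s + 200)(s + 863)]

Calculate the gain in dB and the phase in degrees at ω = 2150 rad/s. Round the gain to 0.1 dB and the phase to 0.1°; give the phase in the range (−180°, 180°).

At s = jω = j2150:
zero (s+5): 5 + j2150 → |·| = √(5²+2150²) = √4622525 ≈ 2150, ∠ = arctan(2150/5) ≈ 89.87°
zero (s+694): 694 + j2150 → |·| = √(694²+2150²) = √5104136 ≈ 2259.2, ∠ = arctan(2150/694) ≈ 72.11°
pole (s+200): 200 + j2150 → |·| = √(200²+2150²) = √4662500 ≈ 2159.3, ∠ = arctan(2150/200) ≈ 84.69°
pole (s+863): 863 + j2150 → |·| = √(863²+2150²) = √5367269 ≈ 2316.7, ∠ = arctan(2150/863) ≈ 68.13°
pole at origin: |s| = 2150, ∠ = 90.00° (in denominator)
|H| = 1000 · 4.8573e+06 / 1.0755e+10 ≈ 0.45163
Gain = 20 log₁₀(0.45163) ≈ -6.90 dB
∠H = 161.98° − 242.82° = -80.84°

-6.9 dB, -80.8°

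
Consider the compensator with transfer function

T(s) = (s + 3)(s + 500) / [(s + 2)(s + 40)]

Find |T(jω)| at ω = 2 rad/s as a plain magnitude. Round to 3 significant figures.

At s = jω = j2:
zero (s+3): 3 + j2 → |·| = √(3²+2²) = √13 ≈ 3.6056, ∠ = arctan(2/3) ≈ 33.69°
zero (s+500): 500 + j2 → |·| = √(500²+2²) = √250004 ≈ 500, ∠ = arctan(2/500) ≈ 0.23°
pole (s+2): 2 + j2 → |·| = √(2²+2²) = √8 ≈ 2.8284, ∠ = arctan(2/2) ≈ 45.00°
pole (s+40): 40 + j2 → |·| = √(40²+2²) = √1604 ≈ 40.05, ∠ = arctan(2/40) ≈ 2.86°
|T| = 1 · 1802.8 / 113.28 ≈ 15.915

15.9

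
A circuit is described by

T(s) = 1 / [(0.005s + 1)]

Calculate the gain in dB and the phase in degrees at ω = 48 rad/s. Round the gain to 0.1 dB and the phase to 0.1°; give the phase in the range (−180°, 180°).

-0.2 dB, -13.5°

At ω = 48 rad/s:
pole (1 + j48·0.005) = 1 + j0.24 → |·| ≈ 1.0284, ∠ ≈ 13.50°
|T| = 1 · 1 / (1.0284) ≈ 0.97238
Gain = 20 log₁₀(0.97238) ≈ -0.24 dB
∠T = (0°) − (13.50°) = -13.50°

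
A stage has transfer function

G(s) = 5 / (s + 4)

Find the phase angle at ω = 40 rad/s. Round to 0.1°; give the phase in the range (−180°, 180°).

At s = jω = j40:
pole (s+4): 4 + j40 → |·| = √(4²+40²) = √1616 ≈ 40.2, ∠ = arctan(40/4) ≈ 84.29°
∠G = 0.00° − 84.29° = -84.29°

-84.3°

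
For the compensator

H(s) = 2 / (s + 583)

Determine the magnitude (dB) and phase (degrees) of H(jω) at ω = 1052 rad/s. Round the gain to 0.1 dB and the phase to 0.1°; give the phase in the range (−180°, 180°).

At s = jω = j1052:
pole (s+583): 583 + j1052 → |·| = √(583²+1052²) = √1446593 ≈ 1202.7, ∠ = arctan(1052/583) ≈ 61.01°
|H| = 2 / 1202.7 ≈ 0.0016629
Gain = 20 log₁₀(0.0016629) ≈ -55.58 dB
∠H = 0.00° − 61.01° = -61.01°

-55.6 dB, -61.0°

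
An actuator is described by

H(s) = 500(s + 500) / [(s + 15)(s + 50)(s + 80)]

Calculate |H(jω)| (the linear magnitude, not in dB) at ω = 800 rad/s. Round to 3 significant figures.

0.000915

At s = jω = j800:
zero (s+500): 500 + j800 → |·| = √(500²+800²) = √890000 ≈ 943.4, ∠ = arctan(800/500) ≈ 57.99°
pole (s+15): 15 + j800 → |·| = √(15²+800²) = √640225 ≈ 800.14, ∠ = arctan(800/15) ≈ 88.93°
pole (s+50): 50 + j800 → |·| = √(50²+800²) = √642500 ≈ 801.56, ∠ = arctan(800/50) ≈ 86.42°
pole (s+80): 80 + j800 → |·| = √(80²+800²) = √646400 ≈ 803.99, ∠ = arctan(800/80) ≈ 84.29°
|H| = 500 · 943.4 / 5.1565e+08 ≈ 0.00091477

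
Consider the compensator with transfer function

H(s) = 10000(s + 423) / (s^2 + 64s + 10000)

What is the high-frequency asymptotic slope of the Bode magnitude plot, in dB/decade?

-20 dB/decade

Each pole contributes −20 dB/decade at high frequency; each zero contributes +20 dB/decade.
Net: 1 zero(s) − 2 pole(s) → -20 dB/decade.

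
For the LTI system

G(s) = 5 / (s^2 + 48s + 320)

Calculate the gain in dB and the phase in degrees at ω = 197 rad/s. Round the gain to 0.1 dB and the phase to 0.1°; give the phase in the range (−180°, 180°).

Substitute s = j197:
Numerator: 5 = 5 + j0
Denominator: (j197)^2 + 48(j197) + 320 = -38489 + j9456
|N| = √(5² + 0²) ≈ 5, ∠N ≈ 0.00°
|D| = √(38489² + 9456²) ≈ 39634, ∠D ≈ 166.20°
|G| = 5 / 39634 ≈ 0.00012615
Gain = 20 log₁₀(0.00012615) ≈ -77.98 dB
∠G = 0.00° − 166.20° = -166.20°

-78.0 dB, -166.2°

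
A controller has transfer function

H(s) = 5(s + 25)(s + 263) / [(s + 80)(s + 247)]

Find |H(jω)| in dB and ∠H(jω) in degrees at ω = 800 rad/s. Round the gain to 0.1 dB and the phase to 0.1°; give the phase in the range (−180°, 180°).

14.0 dB, 2.9°

At s = jω = j800:
zero (s+25): 25 + j800 → |·| = √(25²+800²) = √640625 ≈ 800.39, ∠ = arctan(800/25) ≈ 88.21°
zero (s+263): 263 + j800 → |·| = √(263²+800²) = √709169 ≈ 842.12, ∠ = arctan(800/263) ≈ 71.80°
pole (s+80): 80 + j800 → |·| = √(80²+800²) = √646400 ≈ 803.99, ∠ = arctan(800/80) ≈ 84.29°
pole (s+247): 247 + j800 → |·| = √(247²+800²) = √701009 ≈ 837.26, ∠ = arctan(800/247) ≈ 72.84°
|H| = 5 · 6.7402e+05 / 6.7315e+05 ≈ 5.0065
Gain = 20 log₁₀(5.0065) ≈ 13.99 dB
∠H = 160.01° − 157.13° = 2.88°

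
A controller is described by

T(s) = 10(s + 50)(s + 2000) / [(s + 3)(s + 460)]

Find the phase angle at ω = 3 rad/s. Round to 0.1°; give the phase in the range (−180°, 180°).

-41.9°

At s = jω = j3:
zero (s+50): 50 + j3 → |·| = √(50²+3²) = √2509 ≈ 50.09, ∠ = arctan(3/50) ≈ 3.43°
zero (s+2000): 2000 + j3 → |·| = √(2000²+3²) = √4000009 ≈ 2000, ∠ = arctan(3/2000) ≈ 0.09°
pole (s+3): 3 + j3 → |·| = √(3²+3²) = √18 ≈ 4.2426, ∠ = arctan(3/3) ≈ 45.00°
pole (s+460): 460 + j3 → |·| = √(460²+3²) = √211609 ≈ 460.01, ∠ = arctan(3/460) ≈ 0.37°
∠T = 3.52° − 45.37° = -41.85°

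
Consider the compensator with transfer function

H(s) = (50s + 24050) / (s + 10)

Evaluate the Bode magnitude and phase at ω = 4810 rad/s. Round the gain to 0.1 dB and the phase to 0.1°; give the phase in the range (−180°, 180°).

34.0 dB, -5.6°

Substitute s = j4810:
Numerator: 50(j4810) + 24050 = 24050 + j240500
Denominator: (j4810) + 10 = 10 + j4810
|N| = √(24050² + 240500²) ≈ 2.417e+05, ∠N ≈ 84.29°
|D| = √(10² + 4810²) ≈ 4810, ∠D ≈ 89.88°
|H| = 2.417e+05 / 4810 ≈ 50.249
Gain = 20 log₁₀(50.249) ≈ 34.02 dB
∠H = 84.29° − 89.88° = -5.59°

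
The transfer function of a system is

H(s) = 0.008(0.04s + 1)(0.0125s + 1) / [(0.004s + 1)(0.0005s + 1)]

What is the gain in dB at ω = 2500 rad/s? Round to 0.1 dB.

3.8 dB

At ω = 2500 rad/s:
zero (1 + j2500·0.04) = 1 + j100 → |·| ≈ 100, ∠ ≈ 89.43°
zero (1 + j2500·0.0125) = 1 + j31.25 → |·| ≈ 31.266, ∠ ≈ 88.17°
pole (1 + j2500·0.004) = 1 + j10 → |·| ≈ 10.05, ∠ ≈ 84.29°
pole (1 + j2500·0.0005) = 1 + j1.25 → |·| ≈ 1.6008, ∠ ≈ 51.34°
|H| = 0.008 · 100 · 31.266 / (10.05 · 1.6008) ≈ 1.5547
Gain = 20 log₁₀(1.5547) ≈ 3.83 dB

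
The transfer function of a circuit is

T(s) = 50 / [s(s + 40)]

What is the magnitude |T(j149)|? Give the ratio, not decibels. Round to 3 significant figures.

0.00218

At s = jω = j149:
pole (s+40): 40 + j149 → |·| = √(40²+149²) = √23801 ≈ 154.28, ∠ = arctan(149/40) ≈ 74.97°
pole at origin: |s| = 149, ∠ = 90.00° (in denominator)
|T| = 50 / 22988 ≈ 0.002175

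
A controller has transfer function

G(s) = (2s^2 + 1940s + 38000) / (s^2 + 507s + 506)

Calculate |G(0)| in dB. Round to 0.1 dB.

G(0) = 38000 / 506 ≈ 75.099
20 log₁₀(75.099) ≈ 37.51 dB

37.5 dB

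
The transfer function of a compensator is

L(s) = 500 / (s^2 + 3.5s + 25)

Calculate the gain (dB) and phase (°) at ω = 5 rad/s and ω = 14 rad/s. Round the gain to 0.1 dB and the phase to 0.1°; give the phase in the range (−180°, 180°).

ω = 5: 29.1 dB, -90.0°; ω = 14: 9.0 dB, -164.0°

At s = jω = j5:
quadratic: (j5)² + 3.5·j5 + 25 = 0 + j17.5 → |·| ≈ 17.5, ∠ ≈ 90.00°
|L| = 500 / 17.5 ≈ 28.571
Gain = 20 log₁₀(28.571) ≈ 29.12 dB
∠L = 0.00° − 90.00° = -90.00°

At s = jω = j14:
quadratic: (j14)² + 3.5·j14 + 25 = -171 + j49 → |·| ≈ 177.88, ∠ ≈ 164.01°
|L| = 500 / 177.88 ≈ 2.8109
Gain = 20 log₁₀(2.8109) ≈ 8.98 dB
∠L = 0.00° − 164.01° = -164.01°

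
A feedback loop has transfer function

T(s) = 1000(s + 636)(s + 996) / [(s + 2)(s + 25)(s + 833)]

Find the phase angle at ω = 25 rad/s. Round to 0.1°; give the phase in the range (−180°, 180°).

-128.5°

At s = jω = j25:
zero (s+636): 636 + j25 → |·| = √(636²+25²) = √405121 ≈ 636.49, ∠ = arctan(25/636) ≈ 2.25°
zero (s+996): 996 + j25 → |·| = √(996²+25²) = √992641 ≈ 996.31, ∠ = arctan(25/996) ≈ 1.44°
pole (s+2): 2 + j25 → |·| = √(2²+25²) = √629 ≈ 25.08, ∠ = arctan(25/2) ≈ 85.43°
pole (s+25): 25 + j25 → |·| = √(25²+25²) = √1250 ≈ 35.355, ∠ = arctan(25/25) ≈ 45.00°
pole (s+833): 833 + j25 → |·| = √(833²+25²) = √694514 ≈ 833.38, ∠ = arctan(25/833) ≈ 1.72°
∠T = 3.69° − 132.15° = -128.46°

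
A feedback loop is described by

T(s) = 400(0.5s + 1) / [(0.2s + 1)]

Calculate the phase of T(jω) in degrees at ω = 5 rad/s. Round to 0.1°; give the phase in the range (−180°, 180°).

At ω = 5 rad/s:
zero (1 + j5·0.5) = 1 + j2.5 → |·| ≈ 2.6926, ∠ ≈ 68.20°
pole (1 + j5·0.2) = 1 + j1 → |·| ≈ 1.4142, ∠ ≈ 45.00°
∠T = (68.20°) − (45.00°) = 23.20°

23.2°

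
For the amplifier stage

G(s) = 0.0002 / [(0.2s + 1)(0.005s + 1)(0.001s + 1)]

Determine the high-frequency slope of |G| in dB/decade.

-60 dB/decade

Each pole contributes −20 dB/decade at high frequency; each zero contributes +20 dB/decade.
Net: 0 zero(s) − 3 pole(s) → -60 dB/decade.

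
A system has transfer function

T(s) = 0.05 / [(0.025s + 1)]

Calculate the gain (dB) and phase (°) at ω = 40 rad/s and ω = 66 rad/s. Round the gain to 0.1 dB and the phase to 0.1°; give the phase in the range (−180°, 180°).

ω = 40: -29.0 dB, -45.0°; ω = 66: -31.7 dB, -58.8°

At ω = 40 rad/s:
pole (1 + j40·0.025) = 1 + j1 → |·| ≈ 1.4142, ∠ ≈ 45.00°
|T| = 0.05 · 1 / (1.4142) ≈ 0.035356
Gain = 20 log₁₀(0.035356) ≈ -29.03 dB
∠T = (0°) − (45.00°) = -45.00°

At ω = 66 rad/s:
pole (1 + j66·0.025) = 1 + j1.65 → |·| ≈ 1.9294, ∠ ≈ 58.78°
|T| = 0.05 · 1 / (1.9294) ≈ 0.025915
Gain = 20 log₁₀(0.025915) ≈ -31.73 dB
∠T = (0°) − (58.78°) = -58.78°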